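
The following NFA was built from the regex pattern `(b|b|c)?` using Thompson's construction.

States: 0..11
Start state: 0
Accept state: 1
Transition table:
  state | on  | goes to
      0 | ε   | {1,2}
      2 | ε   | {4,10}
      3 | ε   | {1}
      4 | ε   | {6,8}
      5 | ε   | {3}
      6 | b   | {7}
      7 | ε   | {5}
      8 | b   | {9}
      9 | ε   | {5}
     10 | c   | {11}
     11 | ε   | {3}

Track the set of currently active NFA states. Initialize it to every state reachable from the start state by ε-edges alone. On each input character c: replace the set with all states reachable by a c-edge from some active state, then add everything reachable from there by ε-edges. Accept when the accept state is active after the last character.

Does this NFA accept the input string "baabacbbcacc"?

Answer: REJECT

Trace:
S₀ = ε-closure({0}) = {0,1,2,4,6,8,10}
'b' @ 1: {1,3,5,7,9}  ✓accept
'a' @ 2: {}  — dead — no transitions
rest 'abacbbcacc' ignored (set empty)
end set {} — state 1 not in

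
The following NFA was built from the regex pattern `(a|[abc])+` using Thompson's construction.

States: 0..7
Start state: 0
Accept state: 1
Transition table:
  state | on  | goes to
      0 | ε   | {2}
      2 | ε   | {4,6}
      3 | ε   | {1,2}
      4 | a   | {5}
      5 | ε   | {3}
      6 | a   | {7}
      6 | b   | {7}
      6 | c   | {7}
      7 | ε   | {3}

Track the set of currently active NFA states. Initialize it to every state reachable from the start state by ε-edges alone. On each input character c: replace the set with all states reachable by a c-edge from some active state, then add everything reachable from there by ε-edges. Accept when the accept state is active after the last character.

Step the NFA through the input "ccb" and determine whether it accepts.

S₀ = ε-closure({0}) = {0,2,4,6}
'c' @ 1: {1,2,3,4,6,7}  ✓accept
'c' @ 2: {1,2,3,4,6,7}  ✓accept
'b' @ 3: {1,2,3,4,6,7}  ✓accept
end set {1,2,3,4,6,7} — state 1 in

Answer: ACCEPT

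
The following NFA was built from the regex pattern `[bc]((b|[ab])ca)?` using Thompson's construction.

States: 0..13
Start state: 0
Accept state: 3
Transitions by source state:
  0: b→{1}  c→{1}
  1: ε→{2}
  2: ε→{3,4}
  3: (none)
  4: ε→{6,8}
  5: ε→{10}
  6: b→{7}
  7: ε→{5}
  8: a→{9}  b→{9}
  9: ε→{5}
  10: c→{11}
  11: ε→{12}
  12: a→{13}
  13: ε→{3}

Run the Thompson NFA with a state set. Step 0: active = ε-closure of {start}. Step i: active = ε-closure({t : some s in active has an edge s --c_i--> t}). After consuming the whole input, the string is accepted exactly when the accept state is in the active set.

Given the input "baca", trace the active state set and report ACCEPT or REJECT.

S₀ = ε-closure({0}) = {0}
'b' @ 1: {1,2,3,4,6,8}  [accepting]
'a' @ 2: {5,9,10}
'c' @ 3: {11,12}
'a' @ 4: {3,13}  [accepting]
after full input: {3,13}  (accept=3 in)

Answer: ACCEPT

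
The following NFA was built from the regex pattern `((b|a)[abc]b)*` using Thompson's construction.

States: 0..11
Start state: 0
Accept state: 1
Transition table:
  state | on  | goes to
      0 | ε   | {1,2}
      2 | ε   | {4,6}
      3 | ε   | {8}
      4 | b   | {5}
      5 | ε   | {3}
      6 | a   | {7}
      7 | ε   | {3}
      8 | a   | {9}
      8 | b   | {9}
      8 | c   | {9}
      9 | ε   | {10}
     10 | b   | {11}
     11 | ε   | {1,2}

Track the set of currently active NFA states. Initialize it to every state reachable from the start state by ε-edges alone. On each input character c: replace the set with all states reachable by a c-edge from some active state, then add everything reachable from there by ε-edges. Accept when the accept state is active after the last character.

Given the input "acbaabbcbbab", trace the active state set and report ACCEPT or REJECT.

Answer: ACCEPT

Steps:
S₀ = ε-closure({0}) = {0,1,2,4,6}
'a' @ 1: {3,7,8}
'c' @ 2: {9,10}
'b' @ 3: {1,2,4,6,11}  [accepting]
'a' @ 4: {3,7,8}
'a' @ 5: {9,10}
'b' @ 6: {1,2,4,6,11}  [accepting]
'b' @ 7: {3,5,8}
'c' @ 8: {9,10}
'b' @ 9: {1,2,4,6,11}  [accepting]
'b' @ 10: {3,5,8}
'a' @ 11: {9,10}
'b' @ 12: {1,2,4,6,11}  [accepting]
after full input: {1,2,4,6,11}  (accept=1 in)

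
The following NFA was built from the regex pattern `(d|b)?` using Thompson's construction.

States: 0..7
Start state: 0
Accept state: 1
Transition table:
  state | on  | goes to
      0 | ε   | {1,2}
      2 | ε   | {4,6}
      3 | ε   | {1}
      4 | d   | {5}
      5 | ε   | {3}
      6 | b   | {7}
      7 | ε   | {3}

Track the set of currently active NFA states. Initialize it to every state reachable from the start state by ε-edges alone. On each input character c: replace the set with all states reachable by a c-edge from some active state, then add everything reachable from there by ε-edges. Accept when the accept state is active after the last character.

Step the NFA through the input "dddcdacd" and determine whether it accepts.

initial (ε-close {0}): {0,1,2,4,6}
'd' @ 1: {1,3,5}  (accept∈set)
'd' @ 2: {}  — no active states
rest 'dcdacd' ignored (set empty)
final: {}; accept 1 not in set

Answer: REJECT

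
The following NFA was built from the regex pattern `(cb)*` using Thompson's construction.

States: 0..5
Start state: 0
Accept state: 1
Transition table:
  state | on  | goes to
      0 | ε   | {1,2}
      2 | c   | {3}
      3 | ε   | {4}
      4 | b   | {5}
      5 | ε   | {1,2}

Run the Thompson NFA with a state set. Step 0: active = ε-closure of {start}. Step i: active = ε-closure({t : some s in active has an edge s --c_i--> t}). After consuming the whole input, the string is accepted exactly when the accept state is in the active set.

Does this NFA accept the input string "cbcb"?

Answer: ACCEPT

Steps:
S₀ = ε-closure({0}) = {0,1,2}
'c' @ 1: {3,4}
'b' @ 2: {1,2,5}  ✓accept
'c' @ 3: {3,4}
'b' @ 4: {1,2,5}  ✓accept
end set {1,2,5} — state 1 in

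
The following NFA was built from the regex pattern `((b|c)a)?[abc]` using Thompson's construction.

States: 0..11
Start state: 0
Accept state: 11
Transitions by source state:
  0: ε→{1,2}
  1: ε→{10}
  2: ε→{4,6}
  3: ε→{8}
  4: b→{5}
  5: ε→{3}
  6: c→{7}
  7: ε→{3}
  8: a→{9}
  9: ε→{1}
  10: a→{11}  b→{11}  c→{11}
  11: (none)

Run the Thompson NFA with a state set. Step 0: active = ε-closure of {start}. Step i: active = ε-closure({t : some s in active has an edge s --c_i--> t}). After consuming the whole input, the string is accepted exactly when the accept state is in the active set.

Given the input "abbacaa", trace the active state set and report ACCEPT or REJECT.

S₀ = ε-closure({0}) = {0,1,2,4,6,10}
'a' @ 1: {11}  [accepting]
'b' @ 2: {}  — state set empty
rest 'bacaa' ignored (set empty)
end set {} — state 11 not in

Answer: REJECT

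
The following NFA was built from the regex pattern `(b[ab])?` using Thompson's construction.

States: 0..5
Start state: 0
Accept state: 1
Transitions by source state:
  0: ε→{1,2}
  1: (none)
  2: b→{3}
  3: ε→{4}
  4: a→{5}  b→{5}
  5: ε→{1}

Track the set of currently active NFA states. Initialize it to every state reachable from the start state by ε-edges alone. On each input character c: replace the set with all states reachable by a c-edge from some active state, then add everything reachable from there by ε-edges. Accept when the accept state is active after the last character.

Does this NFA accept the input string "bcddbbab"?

S₀ = ε-closure({0}) = {0,1,2}
'b' @ 1: {3,4}
'c' @ 2: {}  — no active states
rest 'ddbbab' ignored (set empty)
after full input: {}  (accept=1 not in)

Answer: REJECT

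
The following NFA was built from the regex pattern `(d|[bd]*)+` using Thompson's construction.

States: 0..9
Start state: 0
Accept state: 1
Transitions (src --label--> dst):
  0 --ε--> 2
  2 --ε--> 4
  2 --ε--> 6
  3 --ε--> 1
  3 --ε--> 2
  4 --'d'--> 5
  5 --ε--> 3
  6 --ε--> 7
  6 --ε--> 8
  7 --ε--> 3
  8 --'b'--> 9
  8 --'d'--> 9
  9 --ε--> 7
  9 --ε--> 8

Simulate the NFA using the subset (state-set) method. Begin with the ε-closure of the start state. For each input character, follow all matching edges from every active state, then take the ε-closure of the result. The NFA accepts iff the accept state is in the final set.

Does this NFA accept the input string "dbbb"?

Answer: ACCEPT

Trace:
S₀ = ε-closure({0}) = {0,1,2,3,4,6,7,8}
'd' @ 1: {1,2,3,4,5,6,7,8,9}  ✓accept
'b' @ 2: {1,2,3,4,6,7,8,9}  ✓accept
'b' @ 3: {1,2,3,4,6,7,8,9}  ✓accept
'b' @ 4: {1,2,3,4,6,7,8,9}  ✓accept
final: {1,2,3,4,6,7,8,9}; accept 1 in set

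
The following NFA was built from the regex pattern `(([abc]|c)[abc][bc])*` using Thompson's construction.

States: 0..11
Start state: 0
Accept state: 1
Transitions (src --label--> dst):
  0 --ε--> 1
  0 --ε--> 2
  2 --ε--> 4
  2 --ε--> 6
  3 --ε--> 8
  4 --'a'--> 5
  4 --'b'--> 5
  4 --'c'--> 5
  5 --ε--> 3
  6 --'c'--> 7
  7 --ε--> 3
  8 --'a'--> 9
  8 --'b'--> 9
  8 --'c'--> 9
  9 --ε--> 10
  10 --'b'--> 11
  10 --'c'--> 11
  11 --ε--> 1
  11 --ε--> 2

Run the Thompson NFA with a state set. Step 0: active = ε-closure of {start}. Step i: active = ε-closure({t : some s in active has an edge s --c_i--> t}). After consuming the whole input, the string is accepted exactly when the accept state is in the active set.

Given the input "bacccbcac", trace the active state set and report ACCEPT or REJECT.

S₀ = ε-closure({0}) = {0,1,2,4,6}
'b' @ 1: {3,5,8}
'a' @ 2: {9,10}
'c' @ 3: {1,2,4,6,11}  [accepting]
'c' @ 4: {3,5,7,8}
'c' @ 5: {9,10}
'b' @ 6: {1,2,4,6,11}  [accepting]
'c' @ 7: {3,5,7,8}
'a' @ 8: {9,10}
'c' @ 9: {1,2,4,6,11}  [accepting]
end set {1,2,4,6,11} — state 1 in

Answer: ACCEPT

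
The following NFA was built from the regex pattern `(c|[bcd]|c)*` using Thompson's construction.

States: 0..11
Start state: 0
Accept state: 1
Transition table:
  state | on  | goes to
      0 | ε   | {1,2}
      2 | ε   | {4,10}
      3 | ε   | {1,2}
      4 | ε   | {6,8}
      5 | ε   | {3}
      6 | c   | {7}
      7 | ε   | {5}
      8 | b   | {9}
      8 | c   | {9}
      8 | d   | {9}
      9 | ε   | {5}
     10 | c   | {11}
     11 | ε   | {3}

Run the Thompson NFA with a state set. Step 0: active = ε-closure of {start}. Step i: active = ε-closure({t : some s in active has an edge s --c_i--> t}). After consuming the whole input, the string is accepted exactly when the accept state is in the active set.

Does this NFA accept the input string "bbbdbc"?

initial (ε-close {0}): {0,1,2,4,6,8,10}
'b' @ 1: {1,2,3,4,5,6,8,9,10}  [accepting]
'b' @ 2: {1,2,3,4,5,6,8,9,10}  [accepting]
'b' @ 3: {1,2,3,4,5,6,8,9,10}  [accepting]
'd' @ 4: {1,2,3,4,5,6,8,9,10}  [accepting]
'b' @ 5: {1,2,3,4,5,6,8,9,10}  [accepting]
'c' @ 6: {1,2,3,4,5,6,7,8,9,10,11}  [accepting]
final: {1,2,3,4,5,6,7,8,9,10,11}; accept 1 in set

Answer: ACCEPT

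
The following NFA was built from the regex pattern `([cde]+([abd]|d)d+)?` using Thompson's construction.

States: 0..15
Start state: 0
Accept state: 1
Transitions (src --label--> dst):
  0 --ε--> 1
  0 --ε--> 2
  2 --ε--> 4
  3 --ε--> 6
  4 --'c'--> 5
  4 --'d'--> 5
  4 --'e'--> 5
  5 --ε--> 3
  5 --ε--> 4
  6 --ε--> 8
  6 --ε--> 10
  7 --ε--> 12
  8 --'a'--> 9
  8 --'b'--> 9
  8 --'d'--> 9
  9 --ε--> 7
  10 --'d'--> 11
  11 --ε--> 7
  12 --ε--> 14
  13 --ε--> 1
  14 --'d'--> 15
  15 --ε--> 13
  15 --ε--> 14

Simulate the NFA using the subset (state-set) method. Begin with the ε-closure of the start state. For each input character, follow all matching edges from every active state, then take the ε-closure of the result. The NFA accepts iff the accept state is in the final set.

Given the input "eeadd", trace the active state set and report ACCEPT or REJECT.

Answer: ACCEPT

Derivation:
start: ε-closure({0}) = {0,1,2,4}
'e' @ 1: {3,4,5,6,8,10}
'e' @ 2: {3,4,5,6,8,10}
'a' @ 3: {7,9,12,14}
'd' @ 4: {1,13,14,15}  [accepting]
'd' @ 5: {1,13,14,15}  [accepting]
final: {1,13,14,15}; accept 1 in set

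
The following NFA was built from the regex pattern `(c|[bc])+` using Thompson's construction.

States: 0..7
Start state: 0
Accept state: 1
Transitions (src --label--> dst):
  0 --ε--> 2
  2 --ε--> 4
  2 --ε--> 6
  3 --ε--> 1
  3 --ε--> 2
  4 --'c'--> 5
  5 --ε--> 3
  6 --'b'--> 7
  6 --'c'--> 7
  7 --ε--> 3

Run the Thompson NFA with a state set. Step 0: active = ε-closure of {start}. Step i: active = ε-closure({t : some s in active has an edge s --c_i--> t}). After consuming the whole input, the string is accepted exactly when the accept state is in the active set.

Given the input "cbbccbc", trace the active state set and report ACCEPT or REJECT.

Answer: ACCEPT

Steps:
initial (ε-close {0}): {0,2,4,6}
'c' @ 1: {1,2,3,4,5,6,7}  (accept∈set)
'b' @ 2: {1,2,3,4,6,7}  (accept∈set)
'b' @ 3: {1,2,3,4,6,7}  (accept∈set)
'c' @ 4: {1,2,3,4,5,6,7}  (accept∈set)
'c' @ 5: {1,2,3,4,5,6,7}  (accept∈set)
'b' @ 6: {1,2,3,4,6,7}  (accept∈set)
'c' @ 7: {1,2,3,4,5,6,7}  (accept∈set)
final: {1,2,3,4,5,6,7}; accept 1 in set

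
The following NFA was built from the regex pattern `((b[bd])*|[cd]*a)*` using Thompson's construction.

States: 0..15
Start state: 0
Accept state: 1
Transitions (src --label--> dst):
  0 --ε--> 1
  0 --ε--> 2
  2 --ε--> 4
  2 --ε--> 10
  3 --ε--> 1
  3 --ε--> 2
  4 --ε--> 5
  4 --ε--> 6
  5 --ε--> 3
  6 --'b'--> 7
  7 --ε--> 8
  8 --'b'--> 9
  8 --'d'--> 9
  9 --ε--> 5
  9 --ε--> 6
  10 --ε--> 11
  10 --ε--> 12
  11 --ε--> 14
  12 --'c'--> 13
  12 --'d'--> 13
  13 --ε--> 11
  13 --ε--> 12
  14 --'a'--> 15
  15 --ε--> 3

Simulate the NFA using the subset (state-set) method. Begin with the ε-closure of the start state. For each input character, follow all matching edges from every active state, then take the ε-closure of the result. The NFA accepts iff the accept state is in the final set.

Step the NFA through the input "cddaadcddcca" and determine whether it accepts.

S₀ = ε-closure({0}) = {0,1,2,3,4,5,6,10,11,12,14}
'c' @ 1: {11,12,13,14}
'd' @ 2: {11,12,13,14}
'd' @ 3: {11,12,13,14}
'a' @ 4: {1,2,3,4,5,6,10,11,12,14,15}  [accepting]
'a' @ 5: {1,2,3,4,5,6,10,11,12,14,15}  [accepting]
'd' @ 6: {11,12,13,14}
'c' @ 7: {11,12,13,14}
'd' @ 8: {11,12,13,14}
'd' @ 9: {11,12,13,14}
'c' @ 10: {11,12,13,14}
'c' @ 11: {11,12,13,14}
'a' @ 12: {1,2,3,4,5,6,10,11,12,14,15}  [accepting]
end set {1,2,3,4,5,6,10,11,12,14,15} — state 1 in

Answer: ACCEPT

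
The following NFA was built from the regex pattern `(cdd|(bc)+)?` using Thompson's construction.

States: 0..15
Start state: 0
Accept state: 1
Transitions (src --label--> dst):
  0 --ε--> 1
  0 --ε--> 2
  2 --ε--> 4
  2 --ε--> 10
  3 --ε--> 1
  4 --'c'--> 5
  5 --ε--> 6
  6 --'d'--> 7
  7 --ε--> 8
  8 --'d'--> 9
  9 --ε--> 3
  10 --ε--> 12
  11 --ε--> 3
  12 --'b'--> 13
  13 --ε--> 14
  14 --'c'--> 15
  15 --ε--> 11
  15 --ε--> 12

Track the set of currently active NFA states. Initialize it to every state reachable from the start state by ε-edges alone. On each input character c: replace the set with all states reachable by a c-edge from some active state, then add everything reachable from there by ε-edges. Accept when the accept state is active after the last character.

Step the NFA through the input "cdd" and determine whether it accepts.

Answer: ACCEPT

Trace:
S₀ = ε-closure({0}) = {0,1,2,4,10,12}
'c' @ 1: {5,6}
'd' @ 2: {7,8}
'd' @ 3: {1,3,9}  ✓accept
final: {1,3,9}; accept 1 in set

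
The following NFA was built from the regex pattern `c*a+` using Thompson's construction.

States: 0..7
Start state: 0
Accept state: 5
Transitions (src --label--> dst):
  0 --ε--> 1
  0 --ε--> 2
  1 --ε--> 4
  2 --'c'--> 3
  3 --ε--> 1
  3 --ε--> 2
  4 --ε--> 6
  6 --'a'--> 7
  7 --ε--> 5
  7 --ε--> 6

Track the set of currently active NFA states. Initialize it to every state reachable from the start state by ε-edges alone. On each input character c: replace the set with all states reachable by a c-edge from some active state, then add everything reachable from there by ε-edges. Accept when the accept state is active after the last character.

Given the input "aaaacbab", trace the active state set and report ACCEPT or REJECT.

Answer: REJECT

Steps:
initial (ε-close {0}): {0,1,2,4,6}
'a' @ 1: {5,6,7}  (accept∈set)
'a' @ 2: {5,6,7}  (accept∈set)
'a' @ 3: {5,6,7}  (accept∈set)
'a' @ 4: {5,6,7}  (accept∈set)
'c' @ 5: {}  — state set empty
rest 'bab' ignored (set empty)
after full input: {}  (accept=5 not in)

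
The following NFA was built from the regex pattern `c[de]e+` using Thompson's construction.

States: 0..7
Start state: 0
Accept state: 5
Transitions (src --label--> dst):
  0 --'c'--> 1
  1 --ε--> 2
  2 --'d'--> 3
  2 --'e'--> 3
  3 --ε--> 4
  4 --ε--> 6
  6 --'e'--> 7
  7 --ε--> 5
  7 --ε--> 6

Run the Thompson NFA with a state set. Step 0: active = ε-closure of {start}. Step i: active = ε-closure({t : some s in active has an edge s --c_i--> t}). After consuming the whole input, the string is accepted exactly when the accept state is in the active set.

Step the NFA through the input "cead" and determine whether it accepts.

start: ε-closure({0}) = {0}
'c' @ 1: {1,2}
'e' @ 2: {3,4,6}
'a' @ 3: {}  — no active states
rest 'd' ignored (set empty)
end set {} — state 5 not in

Answer: REJECT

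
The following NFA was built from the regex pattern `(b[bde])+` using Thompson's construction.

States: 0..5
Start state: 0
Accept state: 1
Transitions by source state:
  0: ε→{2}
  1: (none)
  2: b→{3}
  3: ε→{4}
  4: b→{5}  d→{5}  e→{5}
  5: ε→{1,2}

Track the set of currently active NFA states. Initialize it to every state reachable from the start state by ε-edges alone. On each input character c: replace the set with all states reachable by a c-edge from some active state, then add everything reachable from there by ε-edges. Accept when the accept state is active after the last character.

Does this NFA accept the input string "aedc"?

start: ε-closure({0}) = {0,2}
'a' @ 1: {}  — dead — no transitions
rest 'edc' ignored (set empty)
end set {} — state 1 not in

Answer: REJECT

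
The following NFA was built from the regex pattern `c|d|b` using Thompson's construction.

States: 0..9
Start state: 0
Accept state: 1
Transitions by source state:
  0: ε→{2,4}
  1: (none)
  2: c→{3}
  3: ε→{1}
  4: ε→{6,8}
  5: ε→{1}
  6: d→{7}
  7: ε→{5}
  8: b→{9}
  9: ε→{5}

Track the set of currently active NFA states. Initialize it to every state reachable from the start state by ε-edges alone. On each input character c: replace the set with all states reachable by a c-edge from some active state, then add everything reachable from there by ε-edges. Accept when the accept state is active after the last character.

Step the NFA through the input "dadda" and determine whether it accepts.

Answer: REJECT

Steps:
S₀ = ε-closure({0}) = {0,2,4,6,8}
'd' @ 1: {1,5,7}  (accept∈set)
'a' @ 2: {}  — state set empty
rest 'dda' ignored (set empty)
after full input: {}  (accept=1 not in)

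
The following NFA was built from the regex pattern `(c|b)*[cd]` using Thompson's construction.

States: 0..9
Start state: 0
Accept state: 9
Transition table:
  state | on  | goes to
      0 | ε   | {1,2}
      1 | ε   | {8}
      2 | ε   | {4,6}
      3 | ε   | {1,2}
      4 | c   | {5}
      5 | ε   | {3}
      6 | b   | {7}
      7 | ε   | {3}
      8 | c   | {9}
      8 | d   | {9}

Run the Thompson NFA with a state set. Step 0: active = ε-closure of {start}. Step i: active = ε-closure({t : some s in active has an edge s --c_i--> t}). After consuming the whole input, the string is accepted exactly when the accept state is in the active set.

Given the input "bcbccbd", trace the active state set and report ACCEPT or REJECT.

initial (ε-close {0}): {0,1,2,4,6,8}
'b' @ 1: {1,2,3,4,6,7,8}
'c' @ 2: {1,2,3,4,5,6,8,9}  ✓accept
'b' @ 3: {1,2,3,4,6,7,8}
'c' @ 4: {1,2,3,4,5,6,8,9}  ✓accept
'c' @ 5: {1,2,3,4,5,6,8,9}  ✓accept
'b' @ 6: {1,2,3,4,6,7,8}
'd' @ 7: {9}  ✓accept
end set {9} — state 9 in

Answer: ACCEPT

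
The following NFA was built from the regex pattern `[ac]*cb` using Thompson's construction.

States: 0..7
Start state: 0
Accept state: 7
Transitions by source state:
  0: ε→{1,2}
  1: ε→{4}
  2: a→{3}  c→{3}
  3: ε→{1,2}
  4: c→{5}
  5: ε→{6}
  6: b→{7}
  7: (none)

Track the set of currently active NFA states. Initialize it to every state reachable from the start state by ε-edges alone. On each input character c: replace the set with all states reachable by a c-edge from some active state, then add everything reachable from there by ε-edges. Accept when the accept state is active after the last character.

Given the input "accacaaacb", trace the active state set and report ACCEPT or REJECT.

initial (ε-close {0}): {0,1,2,4}
'a' @ 1: {1,2,3,4}
'c' @ 2: {1,2,3,4,5,6}
'c' @ 3: {1,2,3,4,5,6}
'a' @ 4: {1,2,3,4}
'c' @ 5: {1,2,3,4,5,6}
'a' @ 6: {1,2,3,4}
'a' @ 7: {1,2,3,4}
'a' @ 8: {1,2,3,4}
'c' @ 9: {1,2,3,4,5,6}
'b' @ 10: {7}  [accepting]
final: {7}; accept 7 in set

Answer: ACCEPT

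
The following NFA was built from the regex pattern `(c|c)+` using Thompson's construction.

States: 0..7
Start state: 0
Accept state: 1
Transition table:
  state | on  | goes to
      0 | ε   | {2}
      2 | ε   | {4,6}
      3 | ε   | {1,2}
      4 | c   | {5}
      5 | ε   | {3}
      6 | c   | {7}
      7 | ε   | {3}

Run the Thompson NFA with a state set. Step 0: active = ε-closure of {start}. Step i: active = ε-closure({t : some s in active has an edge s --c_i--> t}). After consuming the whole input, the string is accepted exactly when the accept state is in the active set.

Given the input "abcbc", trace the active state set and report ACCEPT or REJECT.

Answer: REJECT

Trace:
S₀ = ε-closure({0}) = {0,2,4,6}
'a' @ 1: {}  — dead — no transitions
rest 'bcbc' ignored (set empty)
after full input: {}  (accept=1 not in)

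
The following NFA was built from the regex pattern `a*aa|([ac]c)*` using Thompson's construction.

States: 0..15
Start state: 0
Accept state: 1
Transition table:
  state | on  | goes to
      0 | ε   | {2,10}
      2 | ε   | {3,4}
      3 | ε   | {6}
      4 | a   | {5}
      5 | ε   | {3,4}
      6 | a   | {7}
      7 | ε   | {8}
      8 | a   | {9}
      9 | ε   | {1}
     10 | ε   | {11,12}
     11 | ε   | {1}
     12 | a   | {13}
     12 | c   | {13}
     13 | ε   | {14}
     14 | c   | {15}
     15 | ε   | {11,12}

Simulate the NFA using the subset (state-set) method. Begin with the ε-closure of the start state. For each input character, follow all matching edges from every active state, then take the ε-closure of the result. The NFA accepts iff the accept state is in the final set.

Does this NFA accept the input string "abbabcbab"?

Answer: REJECT

Trace:
start: ε-closure({0}) = {0,1,2,3,4,6,10,11,12}
'a' @ 1: {3,4,5,6,7,8,13,14}
'b' @ 2: {}  — dead — no transitions
rest 'babcbab' ignored (set empty)
end set {} — state 1 not in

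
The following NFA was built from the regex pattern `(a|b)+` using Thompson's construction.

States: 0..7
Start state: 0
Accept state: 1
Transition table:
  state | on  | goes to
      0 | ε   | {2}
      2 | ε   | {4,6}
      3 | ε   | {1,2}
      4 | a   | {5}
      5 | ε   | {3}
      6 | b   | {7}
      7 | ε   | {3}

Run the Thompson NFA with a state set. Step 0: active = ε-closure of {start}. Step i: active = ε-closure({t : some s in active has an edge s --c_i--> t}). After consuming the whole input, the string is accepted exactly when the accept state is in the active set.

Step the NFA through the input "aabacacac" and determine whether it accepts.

Answer: REJECT

Derivation:
initial (ε-close {0}): {0,2,4,6}
'a' @ 1: {1,2,3,4,5,6}  [accepting]
'a' @ 2: {1,2,3,4,5,6}  [accepting]
'b' @ 3: {1,2,3,4,6,7}  [accepting]
'a' @ 4: {1,2,3,4,5,6}  [accepting]
'c' @ 5: {}  — state set empty
rest 'acac' ignored (set empty)
after full input: {}  (accept=1 not in)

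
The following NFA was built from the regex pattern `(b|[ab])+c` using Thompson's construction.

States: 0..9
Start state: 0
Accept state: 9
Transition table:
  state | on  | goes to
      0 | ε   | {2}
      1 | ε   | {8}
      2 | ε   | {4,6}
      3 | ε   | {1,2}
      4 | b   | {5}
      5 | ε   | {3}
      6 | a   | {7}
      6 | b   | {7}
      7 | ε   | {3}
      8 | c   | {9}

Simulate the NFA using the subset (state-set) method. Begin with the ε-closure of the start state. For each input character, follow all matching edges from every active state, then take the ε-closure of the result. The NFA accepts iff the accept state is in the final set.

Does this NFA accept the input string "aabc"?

initial (ε-close {0}): {0,2,4,6}
'a' @ 1: {1,2,3,4,6,7,8}
'a' @ 2: {1,2,3,4,6,7,8}
'b' @ 3: {1,2,3,4,5,6,7,8}
'c' @ 4: {9}  ✓accept
after full input: {9}  (accept=9 in)

Answer: ACCEPT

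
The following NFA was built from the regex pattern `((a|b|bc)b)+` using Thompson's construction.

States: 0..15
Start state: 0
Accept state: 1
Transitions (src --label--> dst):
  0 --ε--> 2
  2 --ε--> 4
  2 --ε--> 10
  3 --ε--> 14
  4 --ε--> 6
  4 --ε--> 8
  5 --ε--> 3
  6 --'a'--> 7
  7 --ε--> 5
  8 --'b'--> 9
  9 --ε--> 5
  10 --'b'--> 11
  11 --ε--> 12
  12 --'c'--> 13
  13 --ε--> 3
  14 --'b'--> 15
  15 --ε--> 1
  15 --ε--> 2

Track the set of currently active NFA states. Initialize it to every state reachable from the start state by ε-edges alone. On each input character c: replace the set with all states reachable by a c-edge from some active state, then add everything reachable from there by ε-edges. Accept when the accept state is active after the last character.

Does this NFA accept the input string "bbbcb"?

Answer: ACCEPT

Derivation:
S₀ = ε-closure({0}) = {0,2,4,6,8,10}
'b' @ 1: {3,5,9,11,12,14}
'b' @ 2: {1,2,4,6,8,10,15}  [accepting]
'b' @ 3: {3,5,9,11,12,14}
'c' @ 4: {3,13,14}
'b' @ 5: {1,2,4,6,8,10,15}  [accepting]
after full input: {1,2,4,6,8,10,15}  (accept=1 in)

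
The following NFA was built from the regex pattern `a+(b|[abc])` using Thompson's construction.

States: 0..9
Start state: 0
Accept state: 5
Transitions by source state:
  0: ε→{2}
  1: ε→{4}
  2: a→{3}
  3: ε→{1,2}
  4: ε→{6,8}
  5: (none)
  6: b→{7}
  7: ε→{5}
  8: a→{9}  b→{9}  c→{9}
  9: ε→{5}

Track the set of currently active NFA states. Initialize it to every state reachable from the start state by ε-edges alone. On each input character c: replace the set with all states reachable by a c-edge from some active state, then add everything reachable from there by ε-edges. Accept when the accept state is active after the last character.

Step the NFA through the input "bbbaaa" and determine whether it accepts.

S₀ = ε-closure({0}) = {0,2}
'b' @ 1: {}  — no active states
rest 'bbaaa' ignored (set empty)
end set {} — state 5 not in

Answer: REJECT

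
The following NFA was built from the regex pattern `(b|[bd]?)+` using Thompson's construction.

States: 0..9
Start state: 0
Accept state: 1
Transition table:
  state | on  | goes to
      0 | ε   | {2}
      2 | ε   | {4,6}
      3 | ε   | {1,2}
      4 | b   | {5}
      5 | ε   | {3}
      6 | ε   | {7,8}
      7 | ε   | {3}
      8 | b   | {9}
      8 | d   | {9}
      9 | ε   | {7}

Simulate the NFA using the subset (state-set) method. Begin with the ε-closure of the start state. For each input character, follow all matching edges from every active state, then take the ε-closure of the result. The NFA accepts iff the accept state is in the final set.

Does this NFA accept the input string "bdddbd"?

S₀ = ε-closure({0}) = {0,1,2,3,4,6,7,8}
'b' @ 1: {1,2,3,4,5,6,7,8,9}  ✓accept
'd' @ 2: {1,2,3,4,6,7,8,9}  ✓accept
'd' @ 3: {1,2,3,4,6,7,8,9}  ✓accept
'd' @ 4: {1,2,3,4,6,7,8,9}  ✓accept
'b' @ 5: {1,2,3,4,5,6,7,8,9}  ✓accept
'd' @ 6: {1,2,3,4,6,7,8,9}  ✓accept
final: {1,2,3,4,6,7,8,9}; accept 1 in set

Answer: ACCEPT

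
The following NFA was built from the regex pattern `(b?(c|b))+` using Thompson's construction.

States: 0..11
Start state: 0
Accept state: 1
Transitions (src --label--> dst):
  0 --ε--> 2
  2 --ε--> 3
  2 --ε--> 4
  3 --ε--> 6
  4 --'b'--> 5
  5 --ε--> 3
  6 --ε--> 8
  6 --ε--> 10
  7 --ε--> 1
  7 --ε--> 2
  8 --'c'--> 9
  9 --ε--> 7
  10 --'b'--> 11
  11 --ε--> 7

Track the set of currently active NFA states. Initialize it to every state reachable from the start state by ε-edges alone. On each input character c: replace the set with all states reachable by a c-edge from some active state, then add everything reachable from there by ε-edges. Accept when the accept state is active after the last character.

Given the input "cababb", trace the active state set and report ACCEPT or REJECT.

start: ε-closure({0}) = {0,2,3,4,6,8,10}
'c' @ 1: {1,2,3,4,6,7,8,9,10}  (accept∈set)
'a' @ 2: {}  — state set empty
rest 'babb' ignored (set empty)
final: {}; accept 1 not in set

Answer: REJECT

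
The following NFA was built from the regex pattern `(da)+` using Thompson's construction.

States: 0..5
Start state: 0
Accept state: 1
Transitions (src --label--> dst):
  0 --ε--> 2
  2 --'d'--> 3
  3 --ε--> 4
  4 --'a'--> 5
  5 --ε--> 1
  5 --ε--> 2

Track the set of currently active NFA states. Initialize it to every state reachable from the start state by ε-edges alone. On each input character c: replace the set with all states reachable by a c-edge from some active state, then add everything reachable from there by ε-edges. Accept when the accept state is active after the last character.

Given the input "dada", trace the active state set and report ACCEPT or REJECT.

S₀ = ε-closure({0}) = {0,2}
'd' @ 1: {3,4}
'a' @ 2: {1,2,5}  ✓accept
'd' @ 3: {3,4}
'a' @ 4: {1,2,5}  ✓accept
final: {1,2,5}; accept 1 in set

Answer: ACCEPT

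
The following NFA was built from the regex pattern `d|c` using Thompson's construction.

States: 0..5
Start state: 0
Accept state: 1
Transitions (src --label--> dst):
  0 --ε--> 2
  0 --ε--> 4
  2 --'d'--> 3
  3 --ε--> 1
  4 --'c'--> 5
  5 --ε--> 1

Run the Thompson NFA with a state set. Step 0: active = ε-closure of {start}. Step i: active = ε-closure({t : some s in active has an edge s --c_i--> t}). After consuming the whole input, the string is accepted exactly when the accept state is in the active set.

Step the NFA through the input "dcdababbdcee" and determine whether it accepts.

S₀ = ε-closure({0}) = {0,2,4}
'd' @ 1: {1,3}  [accepting]
'c' @ 2: {}  — dead — no transitions
rest 'dababbdcee' ignored (set empty)
after full input: {}  (accept=1 not in)

Answer: REJECT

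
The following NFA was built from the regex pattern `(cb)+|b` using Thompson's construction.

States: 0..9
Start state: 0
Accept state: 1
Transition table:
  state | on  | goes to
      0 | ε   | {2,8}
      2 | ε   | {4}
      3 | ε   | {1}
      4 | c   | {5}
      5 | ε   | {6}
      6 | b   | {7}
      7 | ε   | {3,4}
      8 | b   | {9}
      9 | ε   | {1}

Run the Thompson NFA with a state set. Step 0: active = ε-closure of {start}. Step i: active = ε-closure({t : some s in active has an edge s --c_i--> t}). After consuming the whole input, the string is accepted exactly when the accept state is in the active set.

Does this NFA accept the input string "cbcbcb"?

Answer: ACCEPT

Steps:
initial (ε-close {0}): {0,2,4,8}
'c' @ 1: {5,6}
'b' @ 2: {1,3,4,7}  ✓accept
'c' @ 3: {5,6}
'b' @ 4: {1,3,4,7}  ✓accept
'c' @ 5: {5,6}
'b' @ 6: {1,3,4,7}  ✓accept
final: {1,3,4,7}; accept 1 in set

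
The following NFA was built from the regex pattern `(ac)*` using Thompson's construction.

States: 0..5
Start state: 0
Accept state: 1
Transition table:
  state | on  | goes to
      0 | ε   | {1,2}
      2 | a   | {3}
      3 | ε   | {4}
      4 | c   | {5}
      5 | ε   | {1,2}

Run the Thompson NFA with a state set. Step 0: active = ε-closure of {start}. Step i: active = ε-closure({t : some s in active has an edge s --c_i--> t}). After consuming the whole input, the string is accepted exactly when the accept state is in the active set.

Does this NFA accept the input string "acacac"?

initial (ε-close {0}): {0,1,2}
'a' @ 1: {3,4}
'c' @ 2: {1,2,5}  ✓accept
'a' @ 3: {3,4}
'c' @ 4: {1,2,5}  ✓accept
'a' @ 5: {3,4}
'c' @ 6: {1,2,5}  ✓accept
final: {1,2,5}; accept 1 in set

Answer: ACCEPT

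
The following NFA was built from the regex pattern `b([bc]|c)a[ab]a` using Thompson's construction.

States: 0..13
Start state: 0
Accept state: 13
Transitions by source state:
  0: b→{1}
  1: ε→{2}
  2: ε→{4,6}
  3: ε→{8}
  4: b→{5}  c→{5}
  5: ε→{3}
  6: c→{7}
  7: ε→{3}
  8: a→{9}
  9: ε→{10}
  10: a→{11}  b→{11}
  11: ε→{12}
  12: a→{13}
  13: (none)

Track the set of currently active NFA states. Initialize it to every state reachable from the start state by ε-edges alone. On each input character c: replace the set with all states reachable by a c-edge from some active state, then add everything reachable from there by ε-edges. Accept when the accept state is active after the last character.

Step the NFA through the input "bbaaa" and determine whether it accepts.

Answer: ACCEPT

Derivation:
S₀ = ε-closure({0}) = {0}
'b' @ 1: {1,2,4,6}
'b' @ 2: {3,5,8}
'a' @ 3: {9,10}
'a' @ 4: {11,12}
'a' @ 5: {13}  [accepting]
after full input: {13}  (accept=13 in)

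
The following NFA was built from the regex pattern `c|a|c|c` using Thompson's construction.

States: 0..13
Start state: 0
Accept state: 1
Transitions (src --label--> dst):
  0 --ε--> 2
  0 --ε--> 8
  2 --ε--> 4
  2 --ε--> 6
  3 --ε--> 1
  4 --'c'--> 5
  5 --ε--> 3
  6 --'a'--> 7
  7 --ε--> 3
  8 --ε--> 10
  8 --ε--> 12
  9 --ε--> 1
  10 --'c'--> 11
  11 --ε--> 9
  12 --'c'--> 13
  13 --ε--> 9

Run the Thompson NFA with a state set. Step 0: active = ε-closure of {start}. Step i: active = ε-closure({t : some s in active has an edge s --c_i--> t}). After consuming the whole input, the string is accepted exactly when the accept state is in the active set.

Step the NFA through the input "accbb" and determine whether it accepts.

initial (ε-close {0}): {0,2,4,6,8,10,12}
'a' @ 1: {1,3,7}  (accept∈set)
'c' @ 2: {}  — state set empty
rest 'cbb' ignored (set empty)
end set {} — state 1 not in

Answer: REJECT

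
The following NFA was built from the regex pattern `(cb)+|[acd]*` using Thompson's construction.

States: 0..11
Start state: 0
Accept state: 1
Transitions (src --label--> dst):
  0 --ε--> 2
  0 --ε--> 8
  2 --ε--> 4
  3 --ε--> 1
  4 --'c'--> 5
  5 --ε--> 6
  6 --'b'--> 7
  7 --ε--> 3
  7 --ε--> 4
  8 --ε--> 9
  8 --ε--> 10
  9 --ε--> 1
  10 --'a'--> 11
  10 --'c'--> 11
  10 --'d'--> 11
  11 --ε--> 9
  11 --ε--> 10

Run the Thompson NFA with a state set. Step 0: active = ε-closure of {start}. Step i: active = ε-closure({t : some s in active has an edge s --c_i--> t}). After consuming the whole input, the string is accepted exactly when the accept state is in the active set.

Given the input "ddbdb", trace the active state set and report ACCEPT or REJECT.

S₀ = ε-closure({0}) = {0,1,2,4,8,9,10}
'd' @ 1: {1,9,10,11}  ✓accept
'd' @ 2: {1,9,10,11}  ✓accept
'b' @ 3: {}  — state set empty
rest 'db' ignored (set empty)
after full input: {}  (accept=1 not in)

Answer: REJECT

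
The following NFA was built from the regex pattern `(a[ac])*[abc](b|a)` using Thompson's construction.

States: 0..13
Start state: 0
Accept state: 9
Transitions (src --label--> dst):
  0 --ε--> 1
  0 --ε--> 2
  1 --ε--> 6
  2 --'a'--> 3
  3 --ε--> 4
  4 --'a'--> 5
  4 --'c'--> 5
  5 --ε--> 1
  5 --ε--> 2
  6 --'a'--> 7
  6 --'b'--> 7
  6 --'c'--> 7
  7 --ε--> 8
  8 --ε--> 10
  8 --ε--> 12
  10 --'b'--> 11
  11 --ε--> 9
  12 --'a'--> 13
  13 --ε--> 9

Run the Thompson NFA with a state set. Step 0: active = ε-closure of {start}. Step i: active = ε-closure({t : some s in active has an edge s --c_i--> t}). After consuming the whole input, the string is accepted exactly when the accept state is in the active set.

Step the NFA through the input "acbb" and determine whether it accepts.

Answer: ACCEPT

Steps:
start: ε-closure({0}) = {0,1,2,6}
'a' @ 1: {3,4,7,8,10,12}
'c' @ 2: {1,2,5,6}
'b' @ 3: {7,8,10,12}
'b' @ 4: {9,11}  (accept∈set)
after full input: {9,11}  (accept=9 in)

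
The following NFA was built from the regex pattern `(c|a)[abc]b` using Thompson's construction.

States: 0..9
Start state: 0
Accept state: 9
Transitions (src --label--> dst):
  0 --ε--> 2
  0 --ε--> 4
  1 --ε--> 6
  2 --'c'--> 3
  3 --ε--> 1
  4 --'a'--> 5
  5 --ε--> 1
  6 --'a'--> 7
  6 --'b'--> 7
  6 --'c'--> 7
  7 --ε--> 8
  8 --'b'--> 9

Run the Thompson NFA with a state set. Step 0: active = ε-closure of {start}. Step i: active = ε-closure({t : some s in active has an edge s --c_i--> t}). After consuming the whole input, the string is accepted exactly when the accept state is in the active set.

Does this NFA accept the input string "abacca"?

Answer: REJECT

Derivation:
S₀ = ε-closure({0}) = {0,2,4}
'a' @ 1: {1,5,6}
'b' @ 2: {7,8}
'a' @ 3: {}  — dead — no transitions
rest 'cca' ignored (set empty)
end set {} — state 9 not in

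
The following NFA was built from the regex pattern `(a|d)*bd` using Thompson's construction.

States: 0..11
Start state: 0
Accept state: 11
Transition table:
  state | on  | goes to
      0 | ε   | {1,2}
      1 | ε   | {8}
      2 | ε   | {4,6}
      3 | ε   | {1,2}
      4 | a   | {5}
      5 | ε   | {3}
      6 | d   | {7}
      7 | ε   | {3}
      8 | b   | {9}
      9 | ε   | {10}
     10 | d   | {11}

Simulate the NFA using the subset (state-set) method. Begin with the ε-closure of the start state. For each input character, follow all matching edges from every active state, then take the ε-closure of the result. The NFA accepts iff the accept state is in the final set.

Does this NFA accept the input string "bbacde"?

S₀ = ε-closure({0}) = {0,1,2,4,6,8}
'b' @ 1: {9,10}
'b' @ 2: {}  — dead — no transitions
rest 'acde' ignored (set empty)
after full input: {}  (accept=11 not in)

Answer: REJECT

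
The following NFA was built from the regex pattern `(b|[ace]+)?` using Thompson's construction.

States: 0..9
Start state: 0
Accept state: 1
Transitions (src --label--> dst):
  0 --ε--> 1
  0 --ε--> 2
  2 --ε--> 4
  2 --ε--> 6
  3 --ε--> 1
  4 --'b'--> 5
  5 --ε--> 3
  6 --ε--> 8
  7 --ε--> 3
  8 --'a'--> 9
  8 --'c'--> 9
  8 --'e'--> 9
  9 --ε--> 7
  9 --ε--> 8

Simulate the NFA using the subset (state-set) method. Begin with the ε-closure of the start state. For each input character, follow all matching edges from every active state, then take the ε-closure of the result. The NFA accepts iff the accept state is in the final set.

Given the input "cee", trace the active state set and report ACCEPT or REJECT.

start: ε-closure({0}) = {0,1,2,4,6,8}
'c' @ 1: {1,3,7,8,9}  ✓accept
'e' @ 2: {1,3,7,8,9}  ✓accept
'e' @ 3: {1,3,7,8,9}  ✓accept
after full input: {1,3,7,8,9}  (accept=1 in)

Answer: ACCEPT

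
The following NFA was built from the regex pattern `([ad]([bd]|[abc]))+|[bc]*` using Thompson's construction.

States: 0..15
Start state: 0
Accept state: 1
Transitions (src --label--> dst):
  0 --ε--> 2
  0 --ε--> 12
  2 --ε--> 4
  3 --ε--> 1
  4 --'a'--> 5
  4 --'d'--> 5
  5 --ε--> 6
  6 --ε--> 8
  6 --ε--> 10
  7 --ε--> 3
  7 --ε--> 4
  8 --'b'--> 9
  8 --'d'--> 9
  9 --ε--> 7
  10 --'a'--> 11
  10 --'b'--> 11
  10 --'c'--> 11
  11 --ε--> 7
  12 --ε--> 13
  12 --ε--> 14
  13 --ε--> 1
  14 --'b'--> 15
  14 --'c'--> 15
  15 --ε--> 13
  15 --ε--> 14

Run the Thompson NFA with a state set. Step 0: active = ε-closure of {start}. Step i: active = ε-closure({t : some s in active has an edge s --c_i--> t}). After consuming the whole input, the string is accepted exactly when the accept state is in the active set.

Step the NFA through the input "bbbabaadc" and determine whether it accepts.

Answer: REJECT

Derivation:
S₀ = ε-closure({0}) = {0,1,2,4,12,13,14}
'b' @ 1: {1,13,14,15}  ✓accept
'b' @ 2: {1,13,14,15}  ✓accept
'b' @ 3: {1,13,14,15}  ✓accept
'a' @ 4: {}  — dead — no transitions
rest 'baadc' ignored (set empty)
final: {}; accept 1 not in set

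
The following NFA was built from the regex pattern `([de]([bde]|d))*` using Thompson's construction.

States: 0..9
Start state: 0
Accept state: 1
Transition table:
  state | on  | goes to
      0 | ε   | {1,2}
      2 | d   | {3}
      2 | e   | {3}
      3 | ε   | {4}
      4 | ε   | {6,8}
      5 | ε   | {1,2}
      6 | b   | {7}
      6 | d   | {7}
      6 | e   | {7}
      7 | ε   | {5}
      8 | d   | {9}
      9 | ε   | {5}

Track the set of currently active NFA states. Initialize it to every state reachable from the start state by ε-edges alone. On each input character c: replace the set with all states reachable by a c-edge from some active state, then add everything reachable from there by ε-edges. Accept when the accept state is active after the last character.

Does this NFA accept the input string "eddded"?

Answer: ACCEPT

Trace:
start: ε-closure({0}) = {0,1,2}
'e' @ 1: {3,4,6,8}
'd' @ 2: {1,2,5,7,9}  ✓accept
'd' @ 3: {3,4,6,8}
'd' @ 4: {1,2,5,7,9}  ✓accept
'e' @ 5: {3,4,6,8}
'd' @ 6: {1,2,5,7,9}  ✓accept
after full input: {1,2,5,7,9}  (accept=1 in)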